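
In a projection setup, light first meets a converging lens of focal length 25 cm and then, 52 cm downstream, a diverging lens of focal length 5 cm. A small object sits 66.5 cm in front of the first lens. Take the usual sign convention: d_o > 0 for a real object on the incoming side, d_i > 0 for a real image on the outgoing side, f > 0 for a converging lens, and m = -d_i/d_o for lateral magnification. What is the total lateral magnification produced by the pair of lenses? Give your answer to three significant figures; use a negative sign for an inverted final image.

-0.178

Lens 1: 1/d_i1 = 1/f_1 - 1/d_o1 = 1/25 - 1/66.5 = 0.02496 cm^-1, so d_i1 = 40.060 cm.
m_1 = -(40.060)/66.5 = -0.6024.
The intermediate image is 40.060 cm to the right of lens 1, so d_o2 = L - d_i1 = 52 - 40.060 = 11.940 cm.
Lens 2: 1/d_i2 = 1/f_2 - 1/d_o2 = 1/(-5) - 1/(11.940) = -0.28375 cm^-1, so d_i2 = -3.524 cm.
m_2 = -(-3.524)/(11.940) = 0.2952.
The system's lateral magnification is m_1 m_2 = (-0.6024)(0.2952) = -0.1778.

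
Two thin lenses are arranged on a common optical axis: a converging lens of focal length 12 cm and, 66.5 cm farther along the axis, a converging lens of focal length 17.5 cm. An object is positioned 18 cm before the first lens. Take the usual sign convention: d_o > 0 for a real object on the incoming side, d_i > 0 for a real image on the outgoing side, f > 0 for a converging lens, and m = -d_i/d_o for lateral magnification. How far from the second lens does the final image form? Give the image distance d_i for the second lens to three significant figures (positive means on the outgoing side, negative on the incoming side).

41.1 cm

Applying the thin-lens equation to the first lens, 1/12 = 1/18 + 1/d_i1, which gives d_i1 = 36.000 cm.
The intermediate image is 36.000 cm to the right of lens 1, so d_o2 = L - d_i1 = 66.5 - 36.000 = 30.500 cm.
Applying the thin-lens equation again with f_2 = 17.5 cm and d_o2 = 30.500 cm gives d_i2 = 41.058 cm.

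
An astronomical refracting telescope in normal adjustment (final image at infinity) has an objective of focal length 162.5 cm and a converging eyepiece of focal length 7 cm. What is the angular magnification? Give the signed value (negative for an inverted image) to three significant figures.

M = -f_obj/f_eye = -162.5/(7) = -23.214.

-23.2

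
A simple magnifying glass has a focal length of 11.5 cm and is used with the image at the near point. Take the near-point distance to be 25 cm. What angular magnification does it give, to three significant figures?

M = 1 + D/f = 1 + 25/11.5 = 3.174.

3.17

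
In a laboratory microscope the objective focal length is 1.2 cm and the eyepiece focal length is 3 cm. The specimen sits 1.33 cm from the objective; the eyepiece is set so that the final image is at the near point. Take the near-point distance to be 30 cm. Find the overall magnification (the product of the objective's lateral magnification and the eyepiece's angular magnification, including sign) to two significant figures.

-100

Objective: 1/d_i = 1/f_obj - 1/d_o = 1/1.2 - 1/1.33 = 0.08145 cm^-1, so d_i = 12.277 cm.
m_obj = -d_i/d_o = -12.277/1.33 = -9.231.
Eyepiece angular magnification (image at near point): M_eye = 1 + D/f_e = 1 + 30/3 = 11.000.
Overall M = m_obj x M_eye = (-9.231)(11.000) = -101.54.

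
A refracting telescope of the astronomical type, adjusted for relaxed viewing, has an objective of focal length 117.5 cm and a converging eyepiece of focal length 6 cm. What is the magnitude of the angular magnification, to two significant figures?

20

|M| = f_obj/|f_eye| = 117.5/6 = 19.583.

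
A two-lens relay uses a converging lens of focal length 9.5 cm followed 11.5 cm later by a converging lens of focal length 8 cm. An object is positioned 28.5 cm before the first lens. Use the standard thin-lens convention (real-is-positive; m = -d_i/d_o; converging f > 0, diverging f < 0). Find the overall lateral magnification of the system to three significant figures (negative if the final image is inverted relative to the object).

-0.372

First lens: d_i1 = 1/(1/9.5 - 1/28.5) = 14.250 cm.
m_1 = -(14.250)/28.5 = -0.5000.
Since 14.250 cm > 11.5 cm, the first image lies past the second lens and serves as a virtual object: d_o2 = L - d_i1 = -2.750 cm.
Second lens: d_i2 = 1/(1/8 - 1/(-2.750)) = 2.047 cm.
m_2 = -(2.047)/(-2.750) = 0.7442.
Total m = m_1 x m_2 = (-0.5000)(0.7442) = -0.3721.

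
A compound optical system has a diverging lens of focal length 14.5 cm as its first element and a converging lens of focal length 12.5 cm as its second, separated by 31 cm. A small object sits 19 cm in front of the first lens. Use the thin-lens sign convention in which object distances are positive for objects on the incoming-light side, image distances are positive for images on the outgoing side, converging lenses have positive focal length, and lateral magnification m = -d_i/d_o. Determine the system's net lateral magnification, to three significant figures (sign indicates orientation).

Applying the thin-lens equation to the first lens, 1/(-14.5) = 1/19 + 1/d_i1, which gives d_i1 = -8.224 cm.
Its lateral magnification is m_1 = -d_i1/d_o1 = -(-8.224)/19 = 0.4328.
The intermediate image is virtual, 8.224 cm to the left of lens 1, so d_o2 = L - d_i1 = 31 - (-8.224) = 39.224 cm.
Applying the thin-lens equation again with f_2 = 12.5 cm and d_o2 = 39.224 cm gives d_i2 = 18.347 cm.
m_2 = -(18.347)/(39.224) = -0.4677.
Overall magnification: m = m_1 m_2 = -0.2025.

-0.202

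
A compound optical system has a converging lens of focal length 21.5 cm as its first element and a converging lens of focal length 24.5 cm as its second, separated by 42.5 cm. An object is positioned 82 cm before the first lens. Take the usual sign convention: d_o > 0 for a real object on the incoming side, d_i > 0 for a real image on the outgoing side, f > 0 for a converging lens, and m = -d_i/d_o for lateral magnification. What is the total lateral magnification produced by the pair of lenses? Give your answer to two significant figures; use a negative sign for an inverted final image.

First lens: d_i1 = 1/(1/21.5 - 1/82) = 29.140 cm.
m_1 = -(29.140)/82 = -0.3554.
Object distance for lens 2: d_o2 = 42.5 - 29.140 = 13.360 cm.
Second lens: d_i2 = 1/(1/24.5 - 1/(13.360)) = -29.380 cm.
m_2 = -(-29.380)/(13.360) = 2.1992.
The system's lateral magnification is m_1 m_2 = (-0.3554)(2.1992) = -0.7815.

-0.78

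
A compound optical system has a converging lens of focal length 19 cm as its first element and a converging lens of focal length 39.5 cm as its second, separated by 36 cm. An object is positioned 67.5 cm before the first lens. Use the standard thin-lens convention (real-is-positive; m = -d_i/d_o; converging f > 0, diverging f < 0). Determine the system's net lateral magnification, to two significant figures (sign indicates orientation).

First lens: d_i1 = 1/(1/19 - 1/67.5) = 26.443 cm.
m_1 = -(26.443)/67.5 = -0.3918.
That image sits 9.557 cm in front of the second lens, so d_o2 = 9.557 cm.
Second lens: d_i2 = 1/(1/39.5 - 1/(9.557)) = -12.607 cm.
m_2 = -(-12.607)/(9.557) = 1.3192.
The system's lateral magnification is m_1 m_2 = (-0.3918)(1.3192) = -0.5168.

-0.52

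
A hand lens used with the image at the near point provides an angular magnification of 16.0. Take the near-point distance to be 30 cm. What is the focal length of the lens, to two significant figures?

For the image at the near point, M = 1 + D/f.
f = D/(M - 1) = 30/(16.0 - 1) = 2.000 cm.

2.0 cm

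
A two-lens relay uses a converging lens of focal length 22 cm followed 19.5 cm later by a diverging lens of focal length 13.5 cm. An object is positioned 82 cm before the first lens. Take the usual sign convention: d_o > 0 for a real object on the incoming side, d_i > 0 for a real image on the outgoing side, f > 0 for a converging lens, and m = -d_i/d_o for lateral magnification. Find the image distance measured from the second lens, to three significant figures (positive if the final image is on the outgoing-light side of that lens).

48.6 cm

First lens: d_i1 = 1/(1/22 - 1/82) = 30.067 cm.
Since 30.067 cm > 19.5 cm, the first image lies past the second lens and serves as a virtual object: d_o2 = L - d_i1 = -10.567 cm.
Second lens: d_i2 = 1/(1/(-13.5) - 1/(-10.567)) = 48.631 cm.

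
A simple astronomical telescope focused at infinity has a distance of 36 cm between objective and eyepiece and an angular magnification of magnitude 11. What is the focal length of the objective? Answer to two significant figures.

33 cm

In normal adjustment the tube length equals f_obj + f_eye and |M| = f_obj/f_eye.
So f_obj = 11 f_eye and 11 f_eye + f_eye = 36 cm, giving f_eye = 36/12 = 3.000 cm and f_obj = 33.000 cm.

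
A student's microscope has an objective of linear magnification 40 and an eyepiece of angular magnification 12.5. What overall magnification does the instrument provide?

The overall magnification of a compound microscope is the product of the objective and eyepiece magnifications:
M = M_obj x M_eye = 40 x 12.5 = 500.

500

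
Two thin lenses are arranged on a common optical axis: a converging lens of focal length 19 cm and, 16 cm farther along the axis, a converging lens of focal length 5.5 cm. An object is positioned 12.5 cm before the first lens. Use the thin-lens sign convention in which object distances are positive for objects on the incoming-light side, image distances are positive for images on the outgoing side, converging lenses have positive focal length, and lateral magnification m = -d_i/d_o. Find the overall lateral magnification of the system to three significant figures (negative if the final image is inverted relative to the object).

Lens 1: 1/d_i1 = 1/f_1 - 1/d_o1 = 1/19 - 1/12.5 = -0.02737 cm^-1, so d_i1 = -36.538 cm.
m_1 = -(-36.538)/12.5 = 2.9231.
The intermediate image is virtual, 36.538 cm to the left of lens 1, so d_o2 = L - d_i1 = 16 - (-36.538) = 52.538 cm.
Lens 2: 1/d_i2 = 1/f_2 - 1/d_o2 = 1/5.5 - 1/(52.538) = 0.16278 cm^-1, so d_i2 = 6.143 cm.
m_2 = -(6.143)/(52.538) = -0.1169.
Overall magnification: m = m_1 m_2 = -0.3418.

-0.342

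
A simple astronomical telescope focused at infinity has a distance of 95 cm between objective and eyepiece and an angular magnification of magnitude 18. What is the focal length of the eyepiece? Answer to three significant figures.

In normal adjustment the tube length equals f_obj + f_eye and |M| = f_obj/f_eye.
So f_obj = 18 f_eye and 18 f_eye + f_eye = 95 cm, giving f_eye = 95/19 = 5.000 cm and f_obj = 90.000 cm.

5.00 cm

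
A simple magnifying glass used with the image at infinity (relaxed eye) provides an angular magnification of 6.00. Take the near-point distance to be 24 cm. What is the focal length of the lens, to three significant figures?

For the image at infinity, M = D/f.
f = D/M = 24/6.0 = 4.000 cm.

4.00 cm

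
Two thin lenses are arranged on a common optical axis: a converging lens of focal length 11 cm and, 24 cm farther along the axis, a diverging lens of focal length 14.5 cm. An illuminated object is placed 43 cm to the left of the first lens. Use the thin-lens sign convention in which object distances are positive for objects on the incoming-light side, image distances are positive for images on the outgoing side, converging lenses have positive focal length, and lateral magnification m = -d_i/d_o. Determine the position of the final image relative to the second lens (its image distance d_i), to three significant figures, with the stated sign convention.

Lens 1: 1/d_i1 = 1/f_1 - 1/d_o1 = 1/11 - 1/43 = 0.06765 cm^-1, so d_i1 = 14.781 cm.
That image sits 9.219 cm in front of the second lens, so d_o2 = 9.219 cm.
Lens 2: 1/d_i2 = 1/f_2 - 1/d_o2 = 1/(-14.5) - 1/(9.219) = -0.17744 cm^-1, so d_i2 = -5.636 cm.

-5.64 cm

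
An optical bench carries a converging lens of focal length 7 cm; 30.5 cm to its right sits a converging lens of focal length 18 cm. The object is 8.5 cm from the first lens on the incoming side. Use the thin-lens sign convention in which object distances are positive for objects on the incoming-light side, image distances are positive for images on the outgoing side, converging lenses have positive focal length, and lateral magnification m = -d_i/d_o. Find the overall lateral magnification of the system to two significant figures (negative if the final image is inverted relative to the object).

-3.1

Lens 1: 1/d_i1 = 1/f_1 - 1/d_o1 = 1/7 - 1/8.5 = 0.02521 cm^-1, so d_i1 = 39.667 cm.
m_1 = -(39.667)/8.5 = -4.6667.
Since 39.667 cm > 30.5 cm, the first image lies past the second lens and serves as a virtual object: d_o2 = L - d_i1 = -9.167 cm.
Lens 2: 1/d_i2 = 1/f_2 - 1/d_o2 = 1/18 - 1/(-9.167) = 0.16465 cm^-1, so d_i2 = 6.074 cm.
m_2 = -(6.074)/(-9.167) = 0.6626.
Total m = m_1 x m_2 = (-4.6667)(0.6626) = -3.0920.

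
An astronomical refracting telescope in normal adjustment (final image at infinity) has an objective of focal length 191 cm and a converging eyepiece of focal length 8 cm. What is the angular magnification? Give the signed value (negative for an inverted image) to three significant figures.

-23.9

M = -f_obj/f_eye = -191/(8) = -23.875.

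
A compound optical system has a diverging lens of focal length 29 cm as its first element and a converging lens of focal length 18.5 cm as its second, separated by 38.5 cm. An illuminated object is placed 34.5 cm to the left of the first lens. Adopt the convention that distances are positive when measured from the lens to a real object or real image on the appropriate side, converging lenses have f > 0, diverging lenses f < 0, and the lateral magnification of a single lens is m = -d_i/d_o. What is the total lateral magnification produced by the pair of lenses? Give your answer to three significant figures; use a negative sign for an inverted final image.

Applying the thin-lens equation to the first lens, 1/(-29) = 1/34.5 + 1/d_i1, which gives d_i1 = -15.756 cm.
Its lateral magnification is m_1 = -d_i1/d_o1 = -(-15.756)/34.5 = 0.4567.
The intermediate image is virtual, 15.756 cm to the left of lens 1, so d_o2 = L - d_i1 = 38.5 - (-15.756) = 54.256 cm.
Applying the thin-lens equation again with f_2 = 18.5 cm and d_o2 = 54.256 cm gives d_i2 = 28.072 cm.
m_2 = -(28.072)/(54.256) = -0.5174.
Total m = m_1 x m_2 = (0.4567)(-0.5174) = -0.2363.

-0.236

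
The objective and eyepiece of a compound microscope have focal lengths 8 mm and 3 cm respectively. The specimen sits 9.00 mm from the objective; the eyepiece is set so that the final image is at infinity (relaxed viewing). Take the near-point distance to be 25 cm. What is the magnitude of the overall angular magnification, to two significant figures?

67

Convert to cm: f_obj = 8 mm = 0.8 cm; d_o = 9.00 mm = 0.90 cm.
Objective: 1/d_i = 1/f_obj - 1/d_o = 1/0.8 - 1/0.90 = 0.13889 cm^-1, so d_i = 7.200 cm.
m_obj = -d_i/d_o = -7.200/0.90 = -8.000.
Eyepiece angular magnification (image at infinity): M_eye = D/f_e = 25/3 = 8.333.
Overall M = m_obj x M_eye = (-8.000)(8.333) = -66.67.
|M| = 66.67.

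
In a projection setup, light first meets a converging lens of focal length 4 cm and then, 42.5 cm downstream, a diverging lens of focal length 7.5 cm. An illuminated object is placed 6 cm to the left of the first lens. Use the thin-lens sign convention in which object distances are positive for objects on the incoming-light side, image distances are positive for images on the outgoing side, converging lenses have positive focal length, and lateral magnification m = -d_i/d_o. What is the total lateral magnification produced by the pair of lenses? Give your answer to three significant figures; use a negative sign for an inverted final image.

-0.395

Applying the thin-lens equation to the first lens, 1/4 = 1/6 + 1/d_i1, which gives d_i1 = 12.000 cm.
Its lateral magnification is m_1 = -d_i1/d_o1 = -(12.000)/6 = -2.0000.
Object distance for lens 2: d_o2 = 42.5 - 12.000 = 30.500 cm.
Applying the thin-lens equation again with f_2 = -7.5 cm and d_o2 = 30.500 cm gives d_i2 = -6.020 cm.
m_2 = -(-6.020)/(30.500) = 0.1974.
The system's lateral magnification is m_1 m_2 = (-2.0000)(0.1974) = -0.3947.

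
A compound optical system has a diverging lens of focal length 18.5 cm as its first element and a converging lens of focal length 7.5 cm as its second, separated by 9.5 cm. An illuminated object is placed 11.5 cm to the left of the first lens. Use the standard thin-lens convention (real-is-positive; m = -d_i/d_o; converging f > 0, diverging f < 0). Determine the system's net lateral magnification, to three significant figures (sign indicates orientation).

First lens: d_i1 = 1/(1/(-18.5) - 1/11.5) = -7.092 cm.
m_1 = -(-7.092)/11.5 = 0.6167.
The intermediate image is virtual, 7.092 cm to the left of lens 1, so d_o2 = L - d_i1 = 9.5 - (-7.092) = 16.592 cm.
Second lens: d_i2 = 1/(1/7.5 - 1/(16.592)) = 13.687 cm.
m_2 = -(13.687)/(16.592) = -0.8249.
Overall magnification: m = m_1 m_2 = -0.5087.

-0.509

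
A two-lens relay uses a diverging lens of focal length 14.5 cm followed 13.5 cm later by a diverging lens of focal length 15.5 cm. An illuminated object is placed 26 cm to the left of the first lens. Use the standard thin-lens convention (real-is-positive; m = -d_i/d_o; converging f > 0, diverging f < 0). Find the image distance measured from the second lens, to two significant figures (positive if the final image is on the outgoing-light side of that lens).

-9.2 cm

Applying the thin-lens equation to the first lens, 1/(-14.5) = 1/26 + 1/d_i1, which gives d_i1 = -9.309 cm.
The intermediate image is virtual, 9.309 cm to the left of lens 1, so d_o2 = L - d_i1 = 13.5 - (-9.309) = 22.809 cm.
Applying the thin-lens equation again with f_2 = -15.5 cm and d_o2 = 22.809 cm gives d_i2 = -9.229 cm.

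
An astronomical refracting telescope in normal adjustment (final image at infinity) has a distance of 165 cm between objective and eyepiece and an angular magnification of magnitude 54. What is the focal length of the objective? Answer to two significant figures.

In normal adjustment the tube length equals f_obj + f_eye and |M| = f_obj/f_eye.
So f_obj = 54 f_eye and 54 f_eye + f_eye = 165 cm, giving f_eye = 165/55 = 3.000 cm and f_obj = 162.000 cm.

160 cm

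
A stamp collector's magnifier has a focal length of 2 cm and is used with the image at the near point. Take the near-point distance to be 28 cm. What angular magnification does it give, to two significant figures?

M = 1 + D/f = 1 + 28/2 = 15.000.

15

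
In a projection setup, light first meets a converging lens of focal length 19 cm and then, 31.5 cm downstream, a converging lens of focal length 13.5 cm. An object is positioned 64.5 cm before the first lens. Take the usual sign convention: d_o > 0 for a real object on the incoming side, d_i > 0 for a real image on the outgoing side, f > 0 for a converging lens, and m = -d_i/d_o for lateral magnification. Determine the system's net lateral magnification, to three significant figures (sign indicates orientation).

-0.631

Lens 1: 1/d_i1 = 1/f_1 - 1/d_o1 = 1/19 - 1/64.5 = 0.03713 cm^-1, so d_i1 = 26.934 cm.
m_1 = -(26.934)/64.5 = -0.4176.
The intermediate image is 26.934 cm to the right of lens 1, so d_o2 = L - d_i1 = 31.5 - 26.934 = 4.566 cm.
Lens 2: 1/d_i2 = 1/f_2 - 1/d_o2 = 1/13.5 - 1/(4.566) = -0.14494 cm^-1, so d_i2 = -6.899 cm.
m_2 = -(-6.899)/(4.566) = 1.5111.
The system's lateral magnification is m_1 m_2 = (-0.4176)(1.5111) = -0.6310.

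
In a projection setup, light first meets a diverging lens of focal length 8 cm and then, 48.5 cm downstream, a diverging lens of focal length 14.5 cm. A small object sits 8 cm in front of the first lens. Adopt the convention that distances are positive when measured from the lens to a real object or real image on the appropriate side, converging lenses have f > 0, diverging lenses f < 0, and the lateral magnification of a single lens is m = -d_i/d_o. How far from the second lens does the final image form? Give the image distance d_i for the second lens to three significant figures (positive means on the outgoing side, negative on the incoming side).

-11.4 cm

First lens: d_i1 = 1/(1/(-8) - 1/8) = -4.000 cm.
With d_i1 < 0 the first image is virtual and lies on the object side; the object distance for lens 2 is d_o2 = 48.5 - (-4.000) = 52.500 cm.
Second lens: d_i2 = 1/(1/(-14.5) - 1/(52.500)) = -11.362 cm.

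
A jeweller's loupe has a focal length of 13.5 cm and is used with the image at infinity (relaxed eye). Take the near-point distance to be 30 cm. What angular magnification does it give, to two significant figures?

2.2

M = D/f = 30/13.5 = 2.222.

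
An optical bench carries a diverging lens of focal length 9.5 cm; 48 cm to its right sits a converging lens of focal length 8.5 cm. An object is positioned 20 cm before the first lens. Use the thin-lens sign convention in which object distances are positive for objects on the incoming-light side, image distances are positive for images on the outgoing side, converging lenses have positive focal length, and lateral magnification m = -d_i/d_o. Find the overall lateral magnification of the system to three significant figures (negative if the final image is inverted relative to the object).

-0.0596

Applying the thin-lens equation to the first lens, 1/(-9.5) = 1/20 + 1/d_i1, which gives d_i1 = -6.441 cm.
Its lateral magnification is m_1 = -d_i1/d_o1 = -(-6.441)/20 = 0.3220.
With d_i1 < 0 the first image is virtual and lies on the object side; the object distance for lens 2 is d_o2 = 48 - (-6.441) = 54.441 cm.
Applying the thin-lens equation again with f_2 = 8.5 cm and d_o2 = 54.441 cm gives d_i2 = 10.073 cm.
m_2 = -(10.073)/(54.441) = -0.1850.
Total m = m_1 x m_2 = (0.3220)(-0.1850) = -0.0596.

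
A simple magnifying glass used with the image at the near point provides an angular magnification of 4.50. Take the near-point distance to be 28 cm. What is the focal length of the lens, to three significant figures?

8.00 cm

For the image at the near point, M = 1 + D/f.
f = D/(M - 1) = 28/(4.5 - 1) = 8.000 cm.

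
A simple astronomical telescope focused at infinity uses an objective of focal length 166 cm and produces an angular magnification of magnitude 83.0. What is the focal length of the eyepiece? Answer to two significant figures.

|M| = f_obj/f_eye, so f_eye = f_obj/|M| = 166/83.0 = 2.000 cm.

2.0 cm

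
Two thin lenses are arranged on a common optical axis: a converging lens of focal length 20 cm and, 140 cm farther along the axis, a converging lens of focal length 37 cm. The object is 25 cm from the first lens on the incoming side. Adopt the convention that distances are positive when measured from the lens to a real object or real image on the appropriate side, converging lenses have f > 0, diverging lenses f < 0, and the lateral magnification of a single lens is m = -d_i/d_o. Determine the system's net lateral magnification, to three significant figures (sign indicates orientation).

49.3

Lens 1: 1/d_i1 = 1/f_1 - 1/d_o1 = 1/20 - 1/25 = 0.01000 cm^-1, so d_i1 = 100.000 cm.
m_1 = -(100.000)/25 = -4.0000.
The intermediate image is 100.000 cm to the right of lens 1, so d_o2 = L - d_i1 = 140 - 100.000 = 40.000 cm.
Lens 2: 1/d_i2 = 1/f_2 - 1/d_o2 = 1/37 - 1/(40.000) = 0.00203 cm^-1, so d_i2 = 493.333 cm.
m_2 = -(493.333)/(40.000) = -12.3333.
Total m = m_1 x m_2 = (-4.0000)(-12.3333) = 49.3333.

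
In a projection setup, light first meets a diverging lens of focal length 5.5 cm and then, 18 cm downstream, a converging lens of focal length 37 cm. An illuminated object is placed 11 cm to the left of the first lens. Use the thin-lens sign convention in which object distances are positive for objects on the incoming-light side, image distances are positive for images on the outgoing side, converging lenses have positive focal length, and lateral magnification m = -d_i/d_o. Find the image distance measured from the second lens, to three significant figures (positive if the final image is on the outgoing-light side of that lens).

Lens 1: 1/d_i1 = 1/f_1 - 1/d_o1 = 1/(-5.5) - 1/11 = -0.27273 cm^-1, so d_i1 = -3.667 cm.
With d_i1 < 0 the first image is virtual and lies on the object side; the object distance for lens 2 is d_o2 = 18 - (-3.667) = 21.667 cm.
Lens 2: 1/d_i2 = 1/f_2 - 1/d_o2 = 1/37 - 1/(21.667) = -0.01913 cm^-1, so d_i2 = -52.283 cm.

-52.3 cm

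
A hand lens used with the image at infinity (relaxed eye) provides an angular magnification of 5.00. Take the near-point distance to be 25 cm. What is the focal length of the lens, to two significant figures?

For the image at infinity, M = D/f.
f = D/M = 25/5.0 = 5.000 cm.

5.0 cm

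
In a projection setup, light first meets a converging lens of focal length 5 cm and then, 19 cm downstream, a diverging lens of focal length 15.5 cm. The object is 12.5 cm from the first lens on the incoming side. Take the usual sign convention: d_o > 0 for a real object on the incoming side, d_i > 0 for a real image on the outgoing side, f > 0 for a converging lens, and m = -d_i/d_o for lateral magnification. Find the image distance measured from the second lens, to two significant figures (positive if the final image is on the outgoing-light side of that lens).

Applying the thin-lens equation to the first lens, 1/5 = 1/12.5 + 1/d_i1, which gives d_i1 = 8.333 cm.
Object distance for lens 2: d_o2 = 19 - 8.333 = 10.667 cm.
Applying the thin-lens equation again with f_2 = -15.5 cm and d_o2 = 10.667 cm gives d_i2 = -6.318 cm.

-6.3 cm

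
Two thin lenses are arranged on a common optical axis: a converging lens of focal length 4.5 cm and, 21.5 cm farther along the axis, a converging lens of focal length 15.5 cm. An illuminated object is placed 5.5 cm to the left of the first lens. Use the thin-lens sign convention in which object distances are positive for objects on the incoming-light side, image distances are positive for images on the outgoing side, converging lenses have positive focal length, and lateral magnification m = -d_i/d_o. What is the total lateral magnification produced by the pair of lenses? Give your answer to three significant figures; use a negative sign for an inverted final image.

-3.72

Applying the thin-lens equation to the first lens, 1/4.5 = 1/5.5 + 1/d_i1, which gives d_i1 = 24.750 cm.
Its lateral magnification is m_1 = -d_i1/d_o1 = -(24.750)/5.5 = -4.5000.
This image would form 24.750 cm past lens 1, i.e. 3.250 cm beyond lens 2, so it is a virtual object for lens 2: d_o2 = 21.5 - 24.750 = -3.250 cm.
Applying the thin-lens equation again with f_2 = 15.5 cm and d_o2 = -3.250 cm gives d_i2 = 2.687 cm.
m_2 = -(2.687)/(-3.250) = 0.8267.
The system's lateral magnification is m_1 m_2 = (-4.5000)(0.8267) = -3.7200.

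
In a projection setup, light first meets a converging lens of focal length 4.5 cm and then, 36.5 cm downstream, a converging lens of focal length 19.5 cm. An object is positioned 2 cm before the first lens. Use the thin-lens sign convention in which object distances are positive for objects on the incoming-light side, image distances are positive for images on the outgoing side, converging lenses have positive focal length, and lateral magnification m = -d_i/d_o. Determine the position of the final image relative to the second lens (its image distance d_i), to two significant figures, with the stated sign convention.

38 cm

Lens 1: 1/d_i1 = 1/f_1 - 1/d_o1 = 1/4.5 - 1/2 = -0.27778 cm^-1, so d_i1 = -3.600 cm.
With d_i1 < 0 the first image is virtual and lies on the object side; the object distance for lens 2 is d_o2 = 36.5 - (-3.600) = 40.100 cm.
Lens 2: 1/d_i2 = 1/f_2 - 1/d_o2 = 1/19.5 - 1/(40.100) = 0.02634 cm^-1, so d_i2 = 37.959 cm.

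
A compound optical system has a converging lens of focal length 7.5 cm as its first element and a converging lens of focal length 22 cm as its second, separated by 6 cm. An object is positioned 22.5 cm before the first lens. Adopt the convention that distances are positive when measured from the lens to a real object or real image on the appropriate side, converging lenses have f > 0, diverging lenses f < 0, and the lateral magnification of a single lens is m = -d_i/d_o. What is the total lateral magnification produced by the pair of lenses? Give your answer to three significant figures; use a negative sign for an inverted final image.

Lens 1: 1/d_i1 = 1/f_1 - 1/d_o1 = 1/7.5 - 1/22.5 = 0.08889 cm^-1, so d_i1 = 11.250 cm.
m_1 = -(11.250)/22.5 = -0.5000.
This image would form 11.250 cm past lens 1, i.e. 5.250 cm beyond lens 2, so it is a virtual object for lens 2: d_o2 = 6 - 11.250 = -5.250 cm.
Lens 2: 1/d_i2 = 1/f_2 - 1/d_o2 = 1/22 - 1/(-5.250) = 0.23593 cm^-1, so d_i2 = 4.239 cm.
m_2 = -(4.239)/(-5.250) = 0.8073.
The system's lateral magnification is m_1 m_2 = (-0.5000)(0.8073) = -0.4037.

-0.404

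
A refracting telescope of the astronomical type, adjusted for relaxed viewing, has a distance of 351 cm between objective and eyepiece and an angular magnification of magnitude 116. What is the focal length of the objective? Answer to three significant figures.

348 cm

In normal adjustment the tube length equals f_obj + f_eye and |M| = f_obj/f_eye.
So f_obj = 116 f_eye and 116 f_eye + f_eye = 351 cm, giving f_eye = 351/117 = 3.000 cm and f_obj = 348.000 cm.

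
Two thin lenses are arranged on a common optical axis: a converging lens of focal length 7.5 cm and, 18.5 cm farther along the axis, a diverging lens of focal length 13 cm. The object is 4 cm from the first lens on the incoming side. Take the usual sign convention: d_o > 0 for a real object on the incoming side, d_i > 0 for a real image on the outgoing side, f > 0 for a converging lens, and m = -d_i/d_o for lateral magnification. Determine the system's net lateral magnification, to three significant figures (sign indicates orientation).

Lens 1: 1/d_i1 = 1/f_1 - 1/d_o1 = 1/7.5 - 1/4 = -0.11667 cm^-1, so d_i1 = -8.571 cm.
m_1 = -(-8.571)/4 = 2.1429.
With d_i1 < 0 the first image is virtual and lies on the object side; the object distance for lens 2 is d_o2 = 18.5 - (-8.571) = 27.071 cm.
Lens 2: 1/d_i2 = 1/f_2 - 1/d_o2 = 1/(-13) - 1/(27.071) = -0.11386 cm^-1, so d_i2 = -8.783 cm.
m_2 = -(-8.783)/(27.071) = 0.3244.
Total m = m_1 x m_2 = (2.1429)(0.3244) = 0.6952.

0.695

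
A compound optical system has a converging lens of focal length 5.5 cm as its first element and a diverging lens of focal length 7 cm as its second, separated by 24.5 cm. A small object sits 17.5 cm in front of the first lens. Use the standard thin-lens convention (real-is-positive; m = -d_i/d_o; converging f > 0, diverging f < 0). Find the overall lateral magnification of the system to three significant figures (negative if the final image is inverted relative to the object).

-0.137

Applying the thin-lens equation to the first lens, 1/5.5 = 1/17.5 + 1/d_i1, which gives d_i1 = 8.021 cm.
Its lateral magnification is m_1 = -d_i1/d_o1 = -(8.021)/17.5 = -0.4583.
Object distance for lens 2: d_o2 = 24.5 - 8.021 = 16.479 cm.
Applying the thin-lens equation again with f_2 = -7 cm and d_o2 = 16.479 cm gives d_i2 = -4.913 cm.
m_2 = -(-4.913)/(16.479) = 0.2981.
The system's lateral magnification is m_1 m_2 = (-0.4583)(0.2981) = -0.1366.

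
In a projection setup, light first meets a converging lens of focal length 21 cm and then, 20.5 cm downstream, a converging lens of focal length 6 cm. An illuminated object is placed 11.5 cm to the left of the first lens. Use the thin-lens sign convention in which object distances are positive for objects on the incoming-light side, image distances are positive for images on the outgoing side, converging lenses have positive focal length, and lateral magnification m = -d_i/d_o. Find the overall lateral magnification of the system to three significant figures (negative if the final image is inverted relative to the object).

First lens: d_i1 = 1/(1/21 - 1/11.5) = -25.421 cm.
m_1 = -(-25.421)/11.5 = 2.2105.
The intermediate image is virtual, 25.421 cm to the left of lens 1, so d_o2 = L - d_i1 = 20.5 - (-25.421) = 45.921 cm.
Second lens: d_i2 = 1/(1/6 - 1/(45.921)) = 6.902 cm.
m_2 = -(6.902)/(45.921) = -0.1503.
Total m = m_1 x m_2 = (2.2105)(-0.1503) = -0.3322.

-0.332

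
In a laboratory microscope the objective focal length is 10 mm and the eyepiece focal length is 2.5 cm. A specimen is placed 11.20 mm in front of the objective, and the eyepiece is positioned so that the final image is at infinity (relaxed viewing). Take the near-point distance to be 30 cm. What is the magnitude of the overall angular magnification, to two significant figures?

Convert to cm: f_obj = 10 mm = 1 cm; d_o = 11.20 mm = 1.12 cm.
Objective: 1/d_i = 1/f_obj - 1/d_o = 1/1 - 1/1.12 = 0.10714 cm^-1, so d_i = 9.333 cm.
m_obj = -d_i/d_o = -9.333/1.12 = -8.333.
Eyepiece angular magnification (image at infinity): M_eye = D/f_e = 30/2.5 = 12.000.
Overall M = m_obj x M_eye = (-8.333)(12.000) = -100.00.
|M| = 100.00.

100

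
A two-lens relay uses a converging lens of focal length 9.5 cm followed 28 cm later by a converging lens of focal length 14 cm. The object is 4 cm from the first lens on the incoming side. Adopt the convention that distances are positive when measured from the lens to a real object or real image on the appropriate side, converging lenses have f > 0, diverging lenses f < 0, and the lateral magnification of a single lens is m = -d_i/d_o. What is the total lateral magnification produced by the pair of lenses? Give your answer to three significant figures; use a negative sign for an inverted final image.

Lens 1: 1/d_i1 = 1/f_1 - 1/d_o1 = 1/9.5 - 1/4 = -0.14474 cm^-1, so d_i1 = -6.909 cm.
m_1 = -(-6.909)/4 = 1.7273.
With d_i1 < 0 the first image is virtual and lies on the object side; the object distance for lens 2 is d_o2 = 28 - (-6.909) = 34.909 cm.
Lens 2: 1/d_i2 = 1/f_2 - 1/d_o2 = 1/14 - 1/(34.909) = 0.04278 cm^-1, so d_i2 = 23.374 cm.
m_2 = -(23.374)/(34.909) = -0.6696.
Overall magnification: m = m_1 m_2 = -1.1565.

-1.16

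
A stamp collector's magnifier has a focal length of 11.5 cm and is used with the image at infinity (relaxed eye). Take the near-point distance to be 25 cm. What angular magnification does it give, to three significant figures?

2.17

M = D/f = 25/11.5 = 2.174.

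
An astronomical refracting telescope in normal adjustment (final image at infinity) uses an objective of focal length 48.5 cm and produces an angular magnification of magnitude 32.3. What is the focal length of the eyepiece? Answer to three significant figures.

|M| = f_obj/f_eye, so f_eye = f_obj/|M| = 48.5/32.3 = 1.502 cm.

1.50 cm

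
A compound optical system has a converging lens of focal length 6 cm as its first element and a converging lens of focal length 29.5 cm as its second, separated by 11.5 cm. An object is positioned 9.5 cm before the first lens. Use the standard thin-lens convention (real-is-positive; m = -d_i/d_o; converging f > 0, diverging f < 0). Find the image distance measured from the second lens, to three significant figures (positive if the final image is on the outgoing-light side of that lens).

4.12 cm

Applying the thin-lens equation to the first lens, 1/6 = 1/9.5 + 1/d_i1, which gives d_i1 = 16.286 cm.
This image would form 16.286 cm past lens 1, i.e. 4.786 cm beyond lens 2, so it is a virtual object for lens 2: d_o2 = 11.5 - 16.286 = -4.786 cm.
Applying the thin-lens equation again with f_2 = 29.5 cm and d_o2 = -4.786 cm gives d_i2 = 4.118 cm.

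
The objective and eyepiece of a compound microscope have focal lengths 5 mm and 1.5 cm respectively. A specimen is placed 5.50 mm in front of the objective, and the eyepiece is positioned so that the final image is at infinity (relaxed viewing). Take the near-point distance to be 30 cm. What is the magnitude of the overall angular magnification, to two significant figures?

Convert to cm: f_obj = 5 mm = 0.5 cm; d_o = 5.50 mm = 0.55 cm.
Objective: 1/d_i = 1/f_obj - 1/d_o = 1/0.5 - 1/0.55 = 0.18182 cm^-1, so d_i = 5.500 cm.
m_obj = -d_i/d_o = -5.500/0.55 = -10.000.
Eyepiece angular magnification (image at infinity): M_eye = D/f_e = 30/1.5 = 20.000.
Overall M = m_obj x M_eye = (-10.000)(20.000) = -200.00.
|M| = 200.00.

200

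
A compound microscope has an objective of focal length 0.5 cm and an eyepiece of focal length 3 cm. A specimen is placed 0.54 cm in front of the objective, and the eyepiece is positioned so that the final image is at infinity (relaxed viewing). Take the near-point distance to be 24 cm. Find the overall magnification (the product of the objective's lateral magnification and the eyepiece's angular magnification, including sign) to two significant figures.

Objective: 1/d_i = 1/f_obj - 1/d_o = 1/0.5 - 1/0.54 = 0.14815 cm^-1, so d_i = 6.750 cm.
m_obj = -d_i/d_o = -6.750/0.54 = -12.500.
Eyepiece angular magnification (image at infinity): M_eye = D/f_e = 24/3 = 8.000.
Overall M = m_obj x M_eye = (-12.500)(8.000) = -100.00.

-100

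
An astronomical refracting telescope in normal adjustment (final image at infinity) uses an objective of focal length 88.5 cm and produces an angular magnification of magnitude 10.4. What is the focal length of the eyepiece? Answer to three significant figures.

8.51 cm

|M| = f_obj/f_eye, so f_eye = f_obj/|M| = 88.5/10.4 = 8.510 cm.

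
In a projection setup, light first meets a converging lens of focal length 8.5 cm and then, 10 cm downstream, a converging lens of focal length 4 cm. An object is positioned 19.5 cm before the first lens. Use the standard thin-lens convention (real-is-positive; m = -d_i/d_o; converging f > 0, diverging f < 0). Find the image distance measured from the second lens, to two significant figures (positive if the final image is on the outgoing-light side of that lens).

2.2 cm

First lens: d_i1 = 1/(1/8.5 - 1/19.5) = 15.068 cm.
This image would form 15.068 cm past lens 1, i.e. 5.068 cm beyond lens 2, so it is a virtual object for lens 2: d_o2 = 10 - 15.068 = -5.068 cm.
Second lens: d_i2 = 1/(1/4 - 1/(-5.068)) = 2.236 cm.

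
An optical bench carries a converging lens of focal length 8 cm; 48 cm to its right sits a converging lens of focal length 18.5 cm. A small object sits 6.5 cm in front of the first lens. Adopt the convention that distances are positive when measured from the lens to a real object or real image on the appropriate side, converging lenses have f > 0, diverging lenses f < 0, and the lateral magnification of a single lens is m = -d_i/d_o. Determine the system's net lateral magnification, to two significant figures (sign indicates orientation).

-1.5

Applying the thin-lens equation to the first lens, 1/8 = 1/6.5 + 1/d_i1, which gives d_i1 = -34.667 cm.
Its lateral magnification is m_1 = -d_i1/d_o1 = -(-34.667)/6.5 = 5.3333.
The intermediate image is virtual, 34.667 cm to the left of lens 1, so d_o2 = L - d_i1 = 48 - (-34.667) = 82.667 cm.
Applying the thin-lens equation again with f_2 = 18.5 cm and d_o2 = 82.667 cm gives d_i2 = 23.834 cm.
m_2 = -(23.834)/(82.667) = -0.2883.
Total m = m_1 x m_2 = (5.3333)(-0.2883) = -1.5377.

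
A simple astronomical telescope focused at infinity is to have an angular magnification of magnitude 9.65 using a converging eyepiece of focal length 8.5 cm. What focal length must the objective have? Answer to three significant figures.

|M| = f_obj/|f_eye|, so f_obj = |M| x |f_eye| = 9.65 x 8.5 = 82.025 cm.

82.0 cm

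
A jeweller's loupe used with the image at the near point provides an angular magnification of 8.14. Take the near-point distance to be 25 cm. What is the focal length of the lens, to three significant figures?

For the image at the near point, M = 1 + D/f.
f = D/(M - 1) = 25/(8.14 - 1) = 3.501 cm.

3.50 cm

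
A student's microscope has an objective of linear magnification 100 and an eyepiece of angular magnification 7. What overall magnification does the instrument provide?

700

The overall magnification of a compound microscope is the product of the objective and eyepiece magnifications:
M = M_obj x M_eye = 100 x 7 = 700.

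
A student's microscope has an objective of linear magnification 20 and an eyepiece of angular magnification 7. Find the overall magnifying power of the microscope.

140

The overall magnification of a compound microscope is the product of the objective and eyepiece magnifications:
M = M_obj x M_eye = 20 x 7 = 140.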